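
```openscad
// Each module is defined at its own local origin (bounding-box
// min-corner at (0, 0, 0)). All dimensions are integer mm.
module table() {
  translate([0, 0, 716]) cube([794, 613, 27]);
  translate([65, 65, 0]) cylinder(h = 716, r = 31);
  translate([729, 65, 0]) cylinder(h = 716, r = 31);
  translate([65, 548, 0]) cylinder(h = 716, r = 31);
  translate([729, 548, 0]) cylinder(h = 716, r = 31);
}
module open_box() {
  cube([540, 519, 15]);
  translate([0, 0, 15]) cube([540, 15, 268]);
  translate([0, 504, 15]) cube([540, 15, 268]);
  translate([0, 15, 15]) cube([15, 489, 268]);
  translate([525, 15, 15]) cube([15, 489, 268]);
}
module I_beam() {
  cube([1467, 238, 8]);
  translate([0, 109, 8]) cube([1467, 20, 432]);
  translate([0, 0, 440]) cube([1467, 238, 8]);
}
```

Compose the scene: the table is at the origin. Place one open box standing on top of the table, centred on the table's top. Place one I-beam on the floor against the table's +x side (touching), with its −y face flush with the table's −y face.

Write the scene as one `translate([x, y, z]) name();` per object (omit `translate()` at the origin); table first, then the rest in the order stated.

table();
translate([127, 47, 743]) open_box();
translate([794, 0, 0]) I_beam();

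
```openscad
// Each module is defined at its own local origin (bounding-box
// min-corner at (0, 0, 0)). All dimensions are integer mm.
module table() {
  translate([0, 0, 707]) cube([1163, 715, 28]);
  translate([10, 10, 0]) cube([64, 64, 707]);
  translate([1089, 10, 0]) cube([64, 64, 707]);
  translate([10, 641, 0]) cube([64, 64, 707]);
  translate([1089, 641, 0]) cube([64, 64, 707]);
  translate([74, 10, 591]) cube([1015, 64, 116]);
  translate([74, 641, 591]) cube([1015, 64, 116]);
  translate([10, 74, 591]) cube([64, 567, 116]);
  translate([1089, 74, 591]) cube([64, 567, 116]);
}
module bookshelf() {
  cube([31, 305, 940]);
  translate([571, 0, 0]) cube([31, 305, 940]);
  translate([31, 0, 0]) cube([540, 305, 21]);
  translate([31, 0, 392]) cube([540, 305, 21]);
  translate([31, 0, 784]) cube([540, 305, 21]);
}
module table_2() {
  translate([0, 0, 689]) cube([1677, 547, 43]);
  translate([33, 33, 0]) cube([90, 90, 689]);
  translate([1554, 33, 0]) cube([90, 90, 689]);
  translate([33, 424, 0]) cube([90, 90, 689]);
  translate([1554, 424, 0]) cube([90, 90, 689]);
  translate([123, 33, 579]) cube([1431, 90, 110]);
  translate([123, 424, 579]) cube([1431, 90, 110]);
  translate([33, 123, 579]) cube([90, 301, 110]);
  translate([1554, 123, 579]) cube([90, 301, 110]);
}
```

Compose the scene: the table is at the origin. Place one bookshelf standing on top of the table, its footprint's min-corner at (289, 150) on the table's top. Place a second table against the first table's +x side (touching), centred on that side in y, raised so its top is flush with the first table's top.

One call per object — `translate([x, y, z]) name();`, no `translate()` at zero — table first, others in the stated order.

table();
translate([289, 150, 735]) bookshelf();
translate([1163, 84, 3]) table_2();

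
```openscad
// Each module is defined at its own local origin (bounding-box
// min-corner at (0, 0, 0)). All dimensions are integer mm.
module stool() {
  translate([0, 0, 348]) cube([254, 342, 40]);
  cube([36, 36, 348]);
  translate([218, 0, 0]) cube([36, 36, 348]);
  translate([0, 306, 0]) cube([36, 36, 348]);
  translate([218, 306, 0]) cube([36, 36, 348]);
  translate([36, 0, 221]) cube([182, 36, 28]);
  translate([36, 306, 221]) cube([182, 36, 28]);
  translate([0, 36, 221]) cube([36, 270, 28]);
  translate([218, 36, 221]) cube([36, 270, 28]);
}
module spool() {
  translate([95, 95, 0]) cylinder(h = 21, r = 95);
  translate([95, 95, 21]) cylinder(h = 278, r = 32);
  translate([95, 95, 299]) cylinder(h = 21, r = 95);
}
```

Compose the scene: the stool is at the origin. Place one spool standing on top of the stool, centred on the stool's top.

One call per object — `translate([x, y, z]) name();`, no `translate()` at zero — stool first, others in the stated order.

stool();
translate([32, 76, 388]) spool();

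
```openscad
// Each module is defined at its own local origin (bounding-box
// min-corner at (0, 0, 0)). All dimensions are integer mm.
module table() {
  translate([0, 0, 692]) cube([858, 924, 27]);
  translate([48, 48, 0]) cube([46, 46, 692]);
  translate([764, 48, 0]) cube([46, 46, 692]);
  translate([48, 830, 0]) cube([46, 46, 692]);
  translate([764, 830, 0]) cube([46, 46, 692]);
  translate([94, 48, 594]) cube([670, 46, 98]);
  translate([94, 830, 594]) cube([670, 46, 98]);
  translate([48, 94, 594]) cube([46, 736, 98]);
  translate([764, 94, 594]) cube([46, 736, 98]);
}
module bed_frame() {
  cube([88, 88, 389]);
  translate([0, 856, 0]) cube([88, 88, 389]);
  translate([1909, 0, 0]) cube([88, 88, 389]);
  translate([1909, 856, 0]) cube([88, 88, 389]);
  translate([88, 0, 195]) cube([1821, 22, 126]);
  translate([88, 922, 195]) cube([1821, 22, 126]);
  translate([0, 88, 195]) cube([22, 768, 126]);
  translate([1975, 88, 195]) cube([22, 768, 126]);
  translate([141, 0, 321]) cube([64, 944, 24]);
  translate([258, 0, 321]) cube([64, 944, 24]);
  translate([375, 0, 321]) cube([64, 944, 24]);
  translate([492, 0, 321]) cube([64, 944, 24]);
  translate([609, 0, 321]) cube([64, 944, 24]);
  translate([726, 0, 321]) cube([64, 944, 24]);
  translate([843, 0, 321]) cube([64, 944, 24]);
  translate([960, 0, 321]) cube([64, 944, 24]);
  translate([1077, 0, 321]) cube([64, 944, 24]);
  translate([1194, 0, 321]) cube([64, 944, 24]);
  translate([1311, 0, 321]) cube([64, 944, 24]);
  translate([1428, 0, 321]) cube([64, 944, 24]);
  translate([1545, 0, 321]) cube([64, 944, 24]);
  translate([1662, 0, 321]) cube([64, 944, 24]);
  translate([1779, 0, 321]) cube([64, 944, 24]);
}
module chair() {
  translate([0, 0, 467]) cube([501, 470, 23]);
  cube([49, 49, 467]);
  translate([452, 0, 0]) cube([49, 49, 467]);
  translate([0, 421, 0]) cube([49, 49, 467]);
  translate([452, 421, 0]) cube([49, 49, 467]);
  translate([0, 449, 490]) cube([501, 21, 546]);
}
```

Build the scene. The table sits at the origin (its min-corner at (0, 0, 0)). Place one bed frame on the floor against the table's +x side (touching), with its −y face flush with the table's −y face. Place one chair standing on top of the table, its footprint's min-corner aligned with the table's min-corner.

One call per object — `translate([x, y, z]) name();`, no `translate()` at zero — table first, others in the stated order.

table();
translate([858, 0, 0]) bed_frame();
translate([0, 0, 719]) chair();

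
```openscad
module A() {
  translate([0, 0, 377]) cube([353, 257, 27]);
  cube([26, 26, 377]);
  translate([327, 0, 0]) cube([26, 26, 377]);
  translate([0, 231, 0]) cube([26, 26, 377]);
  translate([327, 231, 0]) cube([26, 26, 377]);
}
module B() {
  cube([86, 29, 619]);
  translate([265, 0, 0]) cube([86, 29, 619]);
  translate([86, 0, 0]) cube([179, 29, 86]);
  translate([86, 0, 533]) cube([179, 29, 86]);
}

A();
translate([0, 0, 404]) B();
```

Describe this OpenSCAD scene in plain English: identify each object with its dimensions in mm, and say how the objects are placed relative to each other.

A is a simple wooden stool: a rectangular seat 353 mm (x) by 257 mm (y), 27 mm thick, top face at z = 404 mm, on four square legs, each 26×26 mm in cross-section. The legs rest on z = 0, each flush with a corner of the seat.

B is a rectangular picture frame lying in the x–z plane (depth along y). The opening is 179 mm wide (x) by 447 mm tall (z), surrounded by a border 86 mm wide on all four sides. The frame is 29 mm deep and is made of two full-height vertical stiles with two horizontal rails fitted between them.

The picture frame is on top of the stool.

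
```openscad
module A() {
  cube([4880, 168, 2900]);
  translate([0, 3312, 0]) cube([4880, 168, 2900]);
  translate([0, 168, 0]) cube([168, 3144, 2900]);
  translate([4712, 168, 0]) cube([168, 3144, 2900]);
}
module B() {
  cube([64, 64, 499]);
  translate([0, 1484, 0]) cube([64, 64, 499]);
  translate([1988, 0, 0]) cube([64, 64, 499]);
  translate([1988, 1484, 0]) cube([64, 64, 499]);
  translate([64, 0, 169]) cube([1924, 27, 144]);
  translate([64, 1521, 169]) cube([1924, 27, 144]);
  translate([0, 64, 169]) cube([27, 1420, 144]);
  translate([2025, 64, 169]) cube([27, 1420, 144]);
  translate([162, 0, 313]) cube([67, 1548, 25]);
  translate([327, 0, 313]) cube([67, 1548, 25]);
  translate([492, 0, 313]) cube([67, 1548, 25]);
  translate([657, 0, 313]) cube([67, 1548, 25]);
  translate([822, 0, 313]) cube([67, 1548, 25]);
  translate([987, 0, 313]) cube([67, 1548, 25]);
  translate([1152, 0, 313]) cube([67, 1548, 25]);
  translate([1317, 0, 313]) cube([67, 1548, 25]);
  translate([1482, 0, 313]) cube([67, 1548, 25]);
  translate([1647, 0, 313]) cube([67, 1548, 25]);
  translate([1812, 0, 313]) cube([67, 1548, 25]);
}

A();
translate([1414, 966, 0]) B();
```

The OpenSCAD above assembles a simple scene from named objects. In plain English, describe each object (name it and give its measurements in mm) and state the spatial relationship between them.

A is a box-shaped house frame (walls only): outside footprint 4880×3480 mm, wall height 2900 mm, wall thickness 168 mm. The two y-facing walls run the full x-width; the two x-facing walls fit between the inner faces of the y-facing walls.

B is a bed frame 2052 mm long (x) by 1548 mm wide (y). Four 64×64 mm corner posts, 499 mm tall, at the corners of the footprint. Four rails of 27 mm thickness and 144 mm height run between adjacent posts with their undersides at z = 169 mm, their outer faces flush with the outside of the frame (the two x-running rails run between the posts' inner faces; the two y-running rails run between the posts' inner faces). 11 slats, each 67 mm wide (x) and 25 mm thick, lie across the top of the two x-running rails, running the full 1548 mm width of the frame in y; the slats are evenly spaced along x between the inner faces of the end posts with equal gaps (rounded down to the nearest mm) at the −x end and between each pair — any rounding remainder accumulates at the +x end.

The bed frame sits inside the house frame, centred.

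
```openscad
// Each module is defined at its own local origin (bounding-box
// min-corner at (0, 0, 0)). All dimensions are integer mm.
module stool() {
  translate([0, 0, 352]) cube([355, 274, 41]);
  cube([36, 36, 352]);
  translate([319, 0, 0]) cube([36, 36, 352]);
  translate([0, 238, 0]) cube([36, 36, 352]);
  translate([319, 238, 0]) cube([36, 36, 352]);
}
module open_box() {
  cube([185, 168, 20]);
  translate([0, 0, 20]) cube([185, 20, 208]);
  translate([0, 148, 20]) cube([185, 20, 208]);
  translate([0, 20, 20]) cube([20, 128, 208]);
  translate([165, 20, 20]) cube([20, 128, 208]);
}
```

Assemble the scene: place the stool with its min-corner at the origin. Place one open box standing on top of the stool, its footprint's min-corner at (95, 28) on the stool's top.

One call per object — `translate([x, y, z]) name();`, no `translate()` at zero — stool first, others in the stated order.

stool();
translate([95, 28, 393]) open_box();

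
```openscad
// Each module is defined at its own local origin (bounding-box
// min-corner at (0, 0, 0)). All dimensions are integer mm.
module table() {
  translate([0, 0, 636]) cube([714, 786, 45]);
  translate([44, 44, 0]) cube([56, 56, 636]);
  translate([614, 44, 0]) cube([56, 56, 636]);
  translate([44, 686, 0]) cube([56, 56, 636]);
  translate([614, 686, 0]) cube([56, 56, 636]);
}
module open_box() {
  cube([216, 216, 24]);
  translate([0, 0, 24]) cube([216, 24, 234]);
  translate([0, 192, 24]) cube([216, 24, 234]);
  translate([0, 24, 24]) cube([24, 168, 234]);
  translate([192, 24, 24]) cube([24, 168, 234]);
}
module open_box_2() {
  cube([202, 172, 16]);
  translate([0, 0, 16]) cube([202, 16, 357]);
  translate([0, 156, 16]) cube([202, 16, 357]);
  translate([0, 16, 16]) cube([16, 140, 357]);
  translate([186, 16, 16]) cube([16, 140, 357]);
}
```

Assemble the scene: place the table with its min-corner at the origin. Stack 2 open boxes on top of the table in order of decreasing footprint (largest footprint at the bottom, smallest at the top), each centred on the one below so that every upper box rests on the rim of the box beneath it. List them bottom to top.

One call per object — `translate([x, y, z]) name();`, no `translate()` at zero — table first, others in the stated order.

table();
translate([249, 285, 681]) open_box();
translate([256, 307, 939]) open_box_2();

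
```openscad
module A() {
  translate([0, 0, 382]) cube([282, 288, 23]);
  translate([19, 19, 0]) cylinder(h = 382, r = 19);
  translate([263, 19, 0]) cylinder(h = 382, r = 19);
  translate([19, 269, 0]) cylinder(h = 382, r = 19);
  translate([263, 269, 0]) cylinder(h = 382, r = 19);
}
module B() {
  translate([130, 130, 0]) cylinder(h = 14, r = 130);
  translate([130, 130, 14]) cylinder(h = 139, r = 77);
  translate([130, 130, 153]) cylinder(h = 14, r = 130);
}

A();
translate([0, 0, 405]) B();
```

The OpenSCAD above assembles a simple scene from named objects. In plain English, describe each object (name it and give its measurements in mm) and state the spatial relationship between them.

A is a four-legged stool. The seat is 282×288 mm, 23 mm thick, top at z = 405 mm. It stands on four round legs, each 38 mm in diameter, from z = 0 to the seat underside, each leg's axis is inset half a diameter from the nearest pair of seat edges (so the leg's bounding box is flush with the corner).

B is a spool: two coaxial disc flanges of radius 130 mm and thickness 14 mm, joined by a core cylinder of radius 77 mm and height 139 mm. The lower flange rests on z = 0 and the three cylinders share a vertical axis.

The spool is on top of the stool.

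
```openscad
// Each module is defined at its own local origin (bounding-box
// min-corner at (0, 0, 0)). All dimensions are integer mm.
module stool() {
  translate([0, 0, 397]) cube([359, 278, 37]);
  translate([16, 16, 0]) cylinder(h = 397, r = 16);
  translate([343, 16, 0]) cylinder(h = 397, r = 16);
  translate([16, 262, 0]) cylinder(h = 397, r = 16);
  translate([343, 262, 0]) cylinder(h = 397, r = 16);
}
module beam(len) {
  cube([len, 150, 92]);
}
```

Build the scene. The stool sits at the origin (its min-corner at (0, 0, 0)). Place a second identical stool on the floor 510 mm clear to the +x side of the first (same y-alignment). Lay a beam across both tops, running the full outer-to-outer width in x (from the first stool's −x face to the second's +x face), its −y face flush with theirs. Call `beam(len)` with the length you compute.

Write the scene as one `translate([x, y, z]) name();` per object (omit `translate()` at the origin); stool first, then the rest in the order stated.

stool();
translate([869, 0, 0]) stool();
translate([0, 0, 434]) beam(1228);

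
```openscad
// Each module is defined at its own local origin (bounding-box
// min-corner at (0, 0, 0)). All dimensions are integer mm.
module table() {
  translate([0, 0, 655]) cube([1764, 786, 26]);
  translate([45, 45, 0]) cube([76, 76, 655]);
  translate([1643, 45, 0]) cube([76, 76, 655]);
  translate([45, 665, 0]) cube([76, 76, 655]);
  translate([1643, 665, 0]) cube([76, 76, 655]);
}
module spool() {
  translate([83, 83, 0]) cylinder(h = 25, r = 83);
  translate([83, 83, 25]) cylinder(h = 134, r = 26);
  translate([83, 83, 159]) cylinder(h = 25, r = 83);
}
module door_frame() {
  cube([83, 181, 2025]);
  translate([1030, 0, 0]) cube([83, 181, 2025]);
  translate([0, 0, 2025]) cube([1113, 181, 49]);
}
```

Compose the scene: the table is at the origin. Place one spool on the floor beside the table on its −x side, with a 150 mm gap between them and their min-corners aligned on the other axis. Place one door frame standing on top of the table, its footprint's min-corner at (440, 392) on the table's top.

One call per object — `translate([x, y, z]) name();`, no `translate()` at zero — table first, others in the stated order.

table();
translate([-316, 0, 0]) spool();
translate([440, 392, 681]) door_frame();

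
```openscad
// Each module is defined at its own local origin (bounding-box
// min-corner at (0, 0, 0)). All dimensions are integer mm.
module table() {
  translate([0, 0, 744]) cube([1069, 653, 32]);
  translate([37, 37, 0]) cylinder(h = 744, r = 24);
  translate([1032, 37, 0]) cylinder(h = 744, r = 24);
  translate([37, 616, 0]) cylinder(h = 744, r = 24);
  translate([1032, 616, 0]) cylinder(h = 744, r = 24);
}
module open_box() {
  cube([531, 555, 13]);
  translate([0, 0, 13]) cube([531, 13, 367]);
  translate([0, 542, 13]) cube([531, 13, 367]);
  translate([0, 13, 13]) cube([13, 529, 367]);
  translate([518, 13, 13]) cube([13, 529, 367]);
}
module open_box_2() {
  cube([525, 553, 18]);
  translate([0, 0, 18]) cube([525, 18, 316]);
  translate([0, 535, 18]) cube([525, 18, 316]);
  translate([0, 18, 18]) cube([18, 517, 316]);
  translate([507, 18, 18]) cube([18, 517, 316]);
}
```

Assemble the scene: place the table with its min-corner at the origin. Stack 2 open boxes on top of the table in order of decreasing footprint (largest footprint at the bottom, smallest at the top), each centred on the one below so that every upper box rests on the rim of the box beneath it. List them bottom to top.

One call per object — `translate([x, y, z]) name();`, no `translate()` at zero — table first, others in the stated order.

table();
translate([269, 49, 776]) open_box();
translate([272, 50, 1156]) open_box_2();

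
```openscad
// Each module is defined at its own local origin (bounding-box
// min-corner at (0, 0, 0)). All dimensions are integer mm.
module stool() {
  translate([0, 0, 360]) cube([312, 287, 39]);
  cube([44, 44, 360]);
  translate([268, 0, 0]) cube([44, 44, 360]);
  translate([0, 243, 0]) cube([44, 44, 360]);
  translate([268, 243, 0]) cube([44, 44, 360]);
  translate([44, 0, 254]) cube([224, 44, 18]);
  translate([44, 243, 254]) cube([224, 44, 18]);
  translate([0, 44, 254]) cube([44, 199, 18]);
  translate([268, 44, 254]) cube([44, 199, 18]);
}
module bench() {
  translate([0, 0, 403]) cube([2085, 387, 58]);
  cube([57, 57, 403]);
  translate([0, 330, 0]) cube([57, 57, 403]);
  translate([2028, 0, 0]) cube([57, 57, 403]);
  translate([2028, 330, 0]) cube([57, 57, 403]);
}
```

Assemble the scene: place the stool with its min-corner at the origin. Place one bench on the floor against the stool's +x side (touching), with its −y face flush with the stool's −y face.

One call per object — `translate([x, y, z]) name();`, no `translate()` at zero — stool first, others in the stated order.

stool();
translate([312, 0, 0]) bench();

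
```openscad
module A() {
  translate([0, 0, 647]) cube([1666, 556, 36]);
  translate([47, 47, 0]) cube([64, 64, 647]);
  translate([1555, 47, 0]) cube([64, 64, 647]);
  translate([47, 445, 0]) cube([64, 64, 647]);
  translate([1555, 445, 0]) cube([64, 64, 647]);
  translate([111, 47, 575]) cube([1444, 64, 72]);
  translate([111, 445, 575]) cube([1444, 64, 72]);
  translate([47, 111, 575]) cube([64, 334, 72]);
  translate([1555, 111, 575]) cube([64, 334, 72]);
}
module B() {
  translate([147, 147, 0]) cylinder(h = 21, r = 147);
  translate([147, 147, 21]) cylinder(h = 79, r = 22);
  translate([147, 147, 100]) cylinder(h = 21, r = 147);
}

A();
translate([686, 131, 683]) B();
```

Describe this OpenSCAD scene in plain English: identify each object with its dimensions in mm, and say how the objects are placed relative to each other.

A is a table with a 1666×556 mm rectangular top, 36 mm thick, top surface at z = 683 mm, supported by four 64×64 mm square legs, each inset 47 mm from the nearest pair of top edges, running from the floor. Four apron rails, 64 mm thick and 72 mm tall, run between adjacent legs with their top edges flush with the underside of the top and their outer faces flush with the legs' outer faces.

B is a spool: two coaxial disc flanges of radius 147 mm and thickness 21 mm, joined by a core cylinder of radius 22 mm and height 79 mm. The lower flange rests on z = 0 and the three cylinders share a vertical axis.

The spool is on top of the table, centred.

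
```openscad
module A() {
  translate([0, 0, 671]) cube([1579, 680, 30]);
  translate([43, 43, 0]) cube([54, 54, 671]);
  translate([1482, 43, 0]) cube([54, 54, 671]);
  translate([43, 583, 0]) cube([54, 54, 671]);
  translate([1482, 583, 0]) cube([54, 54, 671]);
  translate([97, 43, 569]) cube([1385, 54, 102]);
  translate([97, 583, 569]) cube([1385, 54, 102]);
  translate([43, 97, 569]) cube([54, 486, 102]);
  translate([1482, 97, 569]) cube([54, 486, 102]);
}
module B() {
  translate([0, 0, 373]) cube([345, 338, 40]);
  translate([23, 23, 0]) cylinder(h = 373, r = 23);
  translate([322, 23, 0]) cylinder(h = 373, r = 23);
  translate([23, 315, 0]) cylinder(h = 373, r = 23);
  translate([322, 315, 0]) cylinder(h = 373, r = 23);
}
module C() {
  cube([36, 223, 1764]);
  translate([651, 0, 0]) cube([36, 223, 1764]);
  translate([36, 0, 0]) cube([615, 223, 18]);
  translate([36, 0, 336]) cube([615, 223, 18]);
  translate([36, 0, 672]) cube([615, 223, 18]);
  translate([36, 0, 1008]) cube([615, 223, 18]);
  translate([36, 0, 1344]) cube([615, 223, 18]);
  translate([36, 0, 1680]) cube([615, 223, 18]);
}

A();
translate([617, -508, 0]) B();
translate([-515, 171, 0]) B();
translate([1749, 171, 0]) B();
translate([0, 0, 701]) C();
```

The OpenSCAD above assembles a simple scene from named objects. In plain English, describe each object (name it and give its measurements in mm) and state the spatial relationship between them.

A is a table with a 1579×680 mm rectangular top, 30 mm thick, top surface at z = 701 mm, supported by four 54×54 mm square legs, each inset 43 mm from the nearest pair of top edges, running from the floor. Four apron rails, 54 mm thick and 102 mm tall, run between adjacent legs with their top edges flush with the underside of the top and their outer faces flush with the legs' outer faces.

B is a simple wooden stool: a rectangular seat 345 mm (x) by 338 mm (y), 40 mm thick, top face at z = 413 mm, on four round legs, each 46 mm in diameter. The legs rest on z = 0, each leg's axis is inset half a diameter from the nearest pair of seat edges (so the leg's bounding box is flush with the corner).

C is a bookshelf 687 mm wide overall, 223 mm deep and 1764 mm tall. The two sides are 36 mm thick vertical panels. 6 horizontal shelves of 18 mm thickness span between the inner faces of the sides; the lowest shelf sits on the floor and shelves are stacked with a clear vertical gap of 318 mm between each pair.

Three stools sit around the table at the −y, −x, +x sides. The bookshelf is on top of the table.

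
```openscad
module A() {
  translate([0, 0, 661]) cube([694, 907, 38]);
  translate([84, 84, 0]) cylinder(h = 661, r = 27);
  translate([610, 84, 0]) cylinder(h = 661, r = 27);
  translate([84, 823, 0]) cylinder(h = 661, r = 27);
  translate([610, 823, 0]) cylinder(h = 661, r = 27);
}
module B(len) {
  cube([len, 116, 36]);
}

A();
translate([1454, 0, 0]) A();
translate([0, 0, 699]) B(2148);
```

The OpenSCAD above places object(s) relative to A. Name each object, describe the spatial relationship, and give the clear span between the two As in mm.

A is a table. B is a beam. A beam spans the tops of two tables. The clear span between the two tables is 760 mm.

Second table starts at x = 1454; first ends at x = 694; clear span = 1454 − 694 = 760 mm.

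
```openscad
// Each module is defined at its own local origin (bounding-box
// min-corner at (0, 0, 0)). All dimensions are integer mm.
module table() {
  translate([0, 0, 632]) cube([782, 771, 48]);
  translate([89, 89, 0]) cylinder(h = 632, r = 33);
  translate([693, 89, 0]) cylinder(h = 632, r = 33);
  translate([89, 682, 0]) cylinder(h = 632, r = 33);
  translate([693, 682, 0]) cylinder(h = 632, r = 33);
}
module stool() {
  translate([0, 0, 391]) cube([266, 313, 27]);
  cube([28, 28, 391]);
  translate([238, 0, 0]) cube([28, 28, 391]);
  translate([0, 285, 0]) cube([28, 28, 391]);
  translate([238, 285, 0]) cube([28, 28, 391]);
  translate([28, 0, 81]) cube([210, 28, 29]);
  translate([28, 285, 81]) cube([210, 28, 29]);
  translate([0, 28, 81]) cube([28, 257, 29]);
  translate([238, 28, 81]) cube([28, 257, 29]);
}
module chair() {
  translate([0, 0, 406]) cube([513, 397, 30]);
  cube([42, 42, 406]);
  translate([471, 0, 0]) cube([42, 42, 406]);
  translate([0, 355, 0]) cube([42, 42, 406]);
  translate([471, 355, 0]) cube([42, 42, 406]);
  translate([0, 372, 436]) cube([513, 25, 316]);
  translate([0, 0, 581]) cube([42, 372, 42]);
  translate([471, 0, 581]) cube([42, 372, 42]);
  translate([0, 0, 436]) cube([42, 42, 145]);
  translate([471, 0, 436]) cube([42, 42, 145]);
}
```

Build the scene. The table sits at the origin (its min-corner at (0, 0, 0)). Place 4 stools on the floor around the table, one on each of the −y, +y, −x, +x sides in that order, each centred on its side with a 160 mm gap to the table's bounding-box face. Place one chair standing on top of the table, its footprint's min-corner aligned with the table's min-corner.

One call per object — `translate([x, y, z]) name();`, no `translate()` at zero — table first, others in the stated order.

table();
translate([258, -473, 0]) stool();
translate([258, 931, 0]) stool();
translate([-426, 229, 0]) stool();
translate([942, 229, 0]) stool();
translate([0, 0, 680]) chair();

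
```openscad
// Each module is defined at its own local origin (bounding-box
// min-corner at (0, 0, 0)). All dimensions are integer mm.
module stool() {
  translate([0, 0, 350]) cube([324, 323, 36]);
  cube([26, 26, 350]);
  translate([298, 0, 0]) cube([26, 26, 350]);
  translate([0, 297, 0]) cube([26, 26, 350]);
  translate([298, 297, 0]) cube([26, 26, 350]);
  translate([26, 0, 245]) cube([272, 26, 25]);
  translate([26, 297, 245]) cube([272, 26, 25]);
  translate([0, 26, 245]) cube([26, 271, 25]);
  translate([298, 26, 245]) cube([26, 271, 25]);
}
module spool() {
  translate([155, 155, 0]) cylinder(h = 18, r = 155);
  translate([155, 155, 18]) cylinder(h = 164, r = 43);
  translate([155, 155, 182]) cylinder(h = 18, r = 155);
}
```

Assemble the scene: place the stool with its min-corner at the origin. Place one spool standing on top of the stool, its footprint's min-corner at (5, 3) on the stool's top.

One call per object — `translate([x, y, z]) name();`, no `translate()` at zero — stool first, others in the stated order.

stool();
translate([5, 3, 386]) spool();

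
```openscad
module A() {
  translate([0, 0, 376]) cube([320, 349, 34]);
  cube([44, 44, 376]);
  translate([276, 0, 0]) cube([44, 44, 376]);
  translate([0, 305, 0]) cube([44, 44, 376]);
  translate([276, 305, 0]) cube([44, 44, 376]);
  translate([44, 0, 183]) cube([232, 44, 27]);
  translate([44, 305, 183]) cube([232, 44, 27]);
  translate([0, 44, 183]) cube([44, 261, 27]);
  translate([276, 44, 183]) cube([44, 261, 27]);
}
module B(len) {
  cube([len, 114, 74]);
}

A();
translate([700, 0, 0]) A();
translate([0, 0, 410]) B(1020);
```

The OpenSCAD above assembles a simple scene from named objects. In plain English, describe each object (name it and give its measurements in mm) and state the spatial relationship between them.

A is a four-legged stool. The seat is 320×349 mm, 34 mm thick, top at z = 410 mm. It stands on four square legs, each 44×44 mm in cross-section, from z = 0 to the seat underside, each flush with a corner of the seat. Four stretchers, 44 mm wide and 27 mm tall, connect adjacent legs with their undersides at z = 183 mm, each running between the inner faces of the legs it joins and aligned with the legs' outer faces on the other axis.

B is a rectangular beam 1020 mm long (x), 114 mm deep (y), 74 mm thick (z).

The beam spans the tops of two stools placed 380 mm apart, resting at z = 410 mm.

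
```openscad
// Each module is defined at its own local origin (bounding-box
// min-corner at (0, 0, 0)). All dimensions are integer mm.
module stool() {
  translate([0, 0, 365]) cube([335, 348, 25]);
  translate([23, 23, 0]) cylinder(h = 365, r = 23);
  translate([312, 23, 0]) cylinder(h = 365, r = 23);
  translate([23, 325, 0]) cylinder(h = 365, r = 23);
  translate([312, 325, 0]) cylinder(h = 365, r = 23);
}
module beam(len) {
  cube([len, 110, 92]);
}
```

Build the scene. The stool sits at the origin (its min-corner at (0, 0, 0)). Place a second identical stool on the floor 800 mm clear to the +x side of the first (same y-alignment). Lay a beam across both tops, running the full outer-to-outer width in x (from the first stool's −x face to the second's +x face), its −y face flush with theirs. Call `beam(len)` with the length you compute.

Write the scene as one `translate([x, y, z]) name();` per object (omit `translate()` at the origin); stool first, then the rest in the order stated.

stool();
translate([1135, 0, 0]) stool();
translate([0, 0, 390]) beam(1470);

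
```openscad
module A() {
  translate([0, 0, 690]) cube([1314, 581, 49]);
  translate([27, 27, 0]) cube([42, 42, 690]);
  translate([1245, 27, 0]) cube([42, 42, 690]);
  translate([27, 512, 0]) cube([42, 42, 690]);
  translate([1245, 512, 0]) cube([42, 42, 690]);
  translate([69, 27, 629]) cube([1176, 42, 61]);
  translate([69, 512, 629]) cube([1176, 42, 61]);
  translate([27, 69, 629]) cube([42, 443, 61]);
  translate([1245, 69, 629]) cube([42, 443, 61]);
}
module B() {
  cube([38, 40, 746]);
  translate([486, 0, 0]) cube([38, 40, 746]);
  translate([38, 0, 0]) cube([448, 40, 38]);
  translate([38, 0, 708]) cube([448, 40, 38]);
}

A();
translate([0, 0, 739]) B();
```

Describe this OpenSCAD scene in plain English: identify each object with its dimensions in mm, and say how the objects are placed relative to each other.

A is a table with a 1314×581 mm rectangular top, 49 mm thick, top surface at z = 739 mm, supported by four 42×42 mm square legs, each inset 27 mm from the nearest pair of top edges, running from the floor. Four apron rails, 42 mm thick and 61 mm tall, run between adjacent legs with their top edges flush with the underside of the top and their outer faces flush with the legs' outer faces.

B is a picture frame with a 448×670 mm rectangular opening (x by z) and a uniform 38 mm border on every side. Frame depth is 40 mm along y. It is built from two vertical stiles running the full outside height and two horizontal rails spanning the gap between the stiles.

The picture frame is on top of the table.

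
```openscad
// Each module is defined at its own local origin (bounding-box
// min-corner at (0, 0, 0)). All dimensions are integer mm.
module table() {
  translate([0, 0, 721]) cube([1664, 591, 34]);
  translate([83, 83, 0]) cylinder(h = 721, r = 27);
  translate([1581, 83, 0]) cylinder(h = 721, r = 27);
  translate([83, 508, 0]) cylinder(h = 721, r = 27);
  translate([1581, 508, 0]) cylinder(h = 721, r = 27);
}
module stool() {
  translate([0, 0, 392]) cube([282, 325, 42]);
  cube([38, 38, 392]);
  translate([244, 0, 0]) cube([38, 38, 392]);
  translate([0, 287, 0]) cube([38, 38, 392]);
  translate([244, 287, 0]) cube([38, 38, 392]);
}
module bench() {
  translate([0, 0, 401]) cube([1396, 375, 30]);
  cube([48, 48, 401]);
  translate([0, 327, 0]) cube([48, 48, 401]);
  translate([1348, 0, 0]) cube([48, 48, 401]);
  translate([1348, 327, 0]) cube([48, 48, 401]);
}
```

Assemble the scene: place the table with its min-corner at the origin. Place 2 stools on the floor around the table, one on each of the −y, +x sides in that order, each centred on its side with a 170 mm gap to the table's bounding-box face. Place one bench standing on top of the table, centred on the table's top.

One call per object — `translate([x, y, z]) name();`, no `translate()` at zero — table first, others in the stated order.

table();
translate([691, -495, 0]) stool();
translate([1834, 133, 0]) stool();
translate([134, 108, 755]) bench();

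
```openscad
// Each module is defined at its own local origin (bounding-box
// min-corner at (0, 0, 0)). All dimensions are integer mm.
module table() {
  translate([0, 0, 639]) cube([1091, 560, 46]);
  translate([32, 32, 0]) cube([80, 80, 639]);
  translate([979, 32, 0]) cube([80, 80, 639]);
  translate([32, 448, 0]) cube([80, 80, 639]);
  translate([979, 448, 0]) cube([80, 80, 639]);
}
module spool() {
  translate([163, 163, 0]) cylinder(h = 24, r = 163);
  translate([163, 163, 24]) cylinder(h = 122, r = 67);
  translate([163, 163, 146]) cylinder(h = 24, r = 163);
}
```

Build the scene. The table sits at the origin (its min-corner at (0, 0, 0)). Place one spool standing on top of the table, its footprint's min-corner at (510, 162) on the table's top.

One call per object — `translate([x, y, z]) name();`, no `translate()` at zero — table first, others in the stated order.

table();
translate([510, 162, 685]) spool();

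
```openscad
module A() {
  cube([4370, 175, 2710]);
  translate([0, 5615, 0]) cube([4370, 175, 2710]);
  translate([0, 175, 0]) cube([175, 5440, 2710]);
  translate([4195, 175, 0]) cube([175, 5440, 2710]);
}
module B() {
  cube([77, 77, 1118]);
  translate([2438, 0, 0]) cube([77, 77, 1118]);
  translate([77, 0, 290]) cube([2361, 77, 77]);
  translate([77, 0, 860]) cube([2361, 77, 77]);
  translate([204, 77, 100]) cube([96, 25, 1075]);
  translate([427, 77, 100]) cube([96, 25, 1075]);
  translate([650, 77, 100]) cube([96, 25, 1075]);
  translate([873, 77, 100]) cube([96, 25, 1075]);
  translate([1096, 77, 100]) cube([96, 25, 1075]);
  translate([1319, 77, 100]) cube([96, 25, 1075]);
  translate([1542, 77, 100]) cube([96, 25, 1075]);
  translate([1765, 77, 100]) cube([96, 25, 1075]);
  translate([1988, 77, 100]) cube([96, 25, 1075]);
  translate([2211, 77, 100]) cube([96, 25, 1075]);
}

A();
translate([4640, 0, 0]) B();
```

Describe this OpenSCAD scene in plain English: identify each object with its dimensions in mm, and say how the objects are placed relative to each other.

A is a box-shaped house frame (walls only): outside footprint 4370×5790 mm, wall height 2710 mm, wall thickness 175 mm. The two y-facing walls run the full x-width; the two x-facing walls fit between the inner faces of the y-facing walls.

B is a fence section. Two 77×77 mm posts, 1118 mm tall, stand on the floor with a clear span of 2361 mm between their inner faces. Two horizontal rails of 77×77 mm section span the gap between the posts with their undersides at z = 290 mm and z = 860 mm, flush with the posts' −y face. 10 pickets, each 96 mm wide, 25 mm thick and 1075 mm tall, are fixed to the +y face of the rails with their bottoms at z = 100 mm, evenly spaced across the span with equal gaps (rounded down to the nearest mm) at the −x end and between each pair — any rounding remainder accumulates at the +x end.

The fence section is on the floor beside the house frame on its +x side.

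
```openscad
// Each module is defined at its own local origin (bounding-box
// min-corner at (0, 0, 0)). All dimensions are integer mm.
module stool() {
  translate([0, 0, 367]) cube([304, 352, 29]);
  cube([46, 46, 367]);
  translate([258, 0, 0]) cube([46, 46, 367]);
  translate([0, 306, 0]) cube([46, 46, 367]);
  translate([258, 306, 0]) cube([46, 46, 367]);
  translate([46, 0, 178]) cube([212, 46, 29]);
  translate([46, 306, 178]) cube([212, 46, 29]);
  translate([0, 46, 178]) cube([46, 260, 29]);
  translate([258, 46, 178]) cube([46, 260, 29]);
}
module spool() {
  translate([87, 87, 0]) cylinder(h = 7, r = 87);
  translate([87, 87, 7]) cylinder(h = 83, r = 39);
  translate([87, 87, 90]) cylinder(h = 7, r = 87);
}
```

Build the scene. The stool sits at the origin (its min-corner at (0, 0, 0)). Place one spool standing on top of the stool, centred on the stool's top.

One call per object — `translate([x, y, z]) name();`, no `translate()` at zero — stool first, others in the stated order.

stool();
translate([65, 89, 396]) spool();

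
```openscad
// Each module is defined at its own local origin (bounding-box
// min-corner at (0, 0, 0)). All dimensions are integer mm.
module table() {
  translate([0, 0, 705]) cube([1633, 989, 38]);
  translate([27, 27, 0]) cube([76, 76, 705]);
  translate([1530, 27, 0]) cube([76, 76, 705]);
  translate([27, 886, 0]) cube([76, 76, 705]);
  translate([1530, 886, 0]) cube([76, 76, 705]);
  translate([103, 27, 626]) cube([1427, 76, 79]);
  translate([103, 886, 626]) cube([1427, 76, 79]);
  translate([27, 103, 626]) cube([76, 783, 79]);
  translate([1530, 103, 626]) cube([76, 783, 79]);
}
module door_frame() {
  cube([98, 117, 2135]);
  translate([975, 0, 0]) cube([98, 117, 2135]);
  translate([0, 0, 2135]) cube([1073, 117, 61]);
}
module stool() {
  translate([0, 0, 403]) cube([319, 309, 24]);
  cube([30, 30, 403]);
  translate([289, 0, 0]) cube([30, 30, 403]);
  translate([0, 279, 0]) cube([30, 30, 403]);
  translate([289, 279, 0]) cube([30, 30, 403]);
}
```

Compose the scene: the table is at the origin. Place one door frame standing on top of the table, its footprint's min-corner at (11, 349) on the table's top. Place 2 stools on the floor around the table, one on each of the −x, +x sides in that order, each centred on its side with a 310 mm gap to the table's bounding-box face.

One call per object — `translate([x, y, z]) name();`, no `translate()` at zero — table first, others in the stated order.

table();
translate([11, 349, 743]) door_frame();
translate([-629, 340, 0]) stool();
translate([1943, 340, 0]) stool();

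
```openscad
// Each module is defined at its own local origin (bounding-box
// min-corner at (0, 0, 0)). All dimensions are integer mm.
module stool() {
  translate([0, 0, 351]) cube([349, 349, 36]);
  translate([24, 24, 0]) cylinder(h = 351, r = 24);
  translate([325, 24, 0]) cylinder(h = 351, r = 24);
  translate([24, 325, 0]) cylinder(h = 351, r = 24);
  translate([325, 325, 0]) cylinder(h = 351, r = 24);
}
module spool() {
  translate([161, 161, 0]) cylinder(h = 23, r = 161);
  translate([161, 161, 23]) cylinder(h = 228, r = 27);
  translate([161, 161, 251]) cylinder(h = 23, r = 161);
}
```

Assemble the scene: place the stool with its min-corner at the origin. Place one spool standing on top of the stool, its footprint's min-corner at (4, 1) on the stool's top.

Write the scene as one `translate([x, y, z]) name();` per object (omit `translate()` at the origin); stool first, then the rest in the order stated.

stool();
translate([4, 1, 387]) spool();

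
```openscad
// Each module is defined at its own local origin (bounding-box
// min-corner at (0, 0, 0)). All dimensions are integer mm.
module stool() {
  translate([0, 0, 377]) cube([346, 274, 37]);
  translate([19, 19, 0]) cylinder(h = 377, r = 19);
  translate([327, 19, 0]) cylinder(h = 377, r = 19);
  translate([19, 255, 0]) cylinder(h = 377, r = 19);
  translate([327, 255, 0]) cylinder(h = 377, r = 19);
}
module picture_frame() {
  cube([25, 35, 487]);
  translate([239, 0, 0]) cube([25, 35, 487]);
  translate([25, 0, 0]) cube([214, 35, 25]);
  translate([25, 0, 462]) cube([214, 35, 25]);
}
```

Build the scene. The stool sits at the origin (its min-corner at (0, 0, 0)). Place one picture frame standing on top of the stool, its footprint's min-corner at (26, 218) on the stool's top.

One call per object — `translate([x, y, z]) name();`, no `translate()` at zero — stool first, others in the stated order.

stool();
translate([26, 218, 414]) picture_frame();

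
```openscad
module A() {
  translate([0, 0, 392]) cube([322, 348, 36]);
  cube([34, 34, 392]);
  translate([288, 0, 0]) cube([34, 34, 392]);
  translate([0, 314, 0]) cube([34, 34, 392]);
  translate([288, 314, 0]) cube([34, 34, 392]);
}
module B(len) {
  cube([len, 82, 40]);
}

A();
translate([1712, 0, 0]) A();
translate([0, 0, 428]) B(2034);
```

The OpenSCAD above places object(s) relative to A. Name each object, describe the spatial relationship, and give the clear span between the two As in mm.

Second stool starts at x = 1712; first ends at x = 322; clear span = 1712 − 322 = 1390 mm.

A is a stool. B is a beam. A beam spans the tops of two stools. The clear span between the two stools is 1390 mm.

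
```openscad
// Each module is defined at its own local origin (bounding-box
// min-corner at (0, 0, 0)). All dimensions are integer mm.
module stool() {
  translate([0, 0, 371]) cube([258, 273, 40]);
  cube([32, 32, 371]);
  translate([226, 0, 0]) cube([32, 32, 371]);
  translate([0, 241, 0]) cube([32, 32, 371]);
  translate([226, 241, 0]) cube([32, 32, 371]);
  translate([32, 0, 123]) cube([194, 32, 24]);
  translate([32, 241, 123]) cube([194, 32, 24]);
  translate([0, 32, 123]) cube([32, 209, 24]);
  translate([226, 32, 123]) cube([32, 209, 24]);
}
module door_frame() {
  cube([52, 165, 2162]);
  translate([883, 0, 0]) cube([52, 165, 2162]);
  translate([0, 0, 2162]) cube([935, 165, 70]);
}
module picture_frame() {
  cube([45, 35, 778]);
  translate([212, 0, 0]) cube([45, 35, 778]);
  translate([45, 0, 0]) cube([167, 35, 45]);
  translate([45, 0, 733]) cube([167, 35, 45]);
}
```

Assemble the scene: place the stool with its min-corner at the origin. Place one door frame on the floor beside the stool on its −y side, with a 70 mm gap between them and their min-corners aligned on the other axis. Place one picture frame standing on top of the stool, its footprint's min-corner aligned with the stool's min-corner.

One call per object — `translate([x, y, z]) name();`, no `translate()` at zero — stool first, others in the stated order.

stool();
translate([0, -235, 0]) door_frame();
translate([0, 0, 411]) picture_frame();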